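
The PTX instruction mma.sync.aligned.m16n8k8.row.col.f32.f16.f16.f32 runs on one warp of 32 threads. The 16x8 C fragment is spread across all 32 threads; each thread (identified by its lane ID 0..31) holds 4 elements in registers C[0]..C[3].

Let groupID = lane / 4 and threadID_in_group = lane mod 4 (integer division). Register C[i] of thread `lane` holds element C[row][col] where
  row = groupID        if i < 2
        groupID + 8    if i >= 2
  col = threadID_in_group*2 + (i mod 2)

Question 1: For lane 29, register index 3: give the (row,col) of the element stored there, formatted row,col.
15,3

29: gid=7,tid=1
[3] (7+8,1*2+1) = (15,3)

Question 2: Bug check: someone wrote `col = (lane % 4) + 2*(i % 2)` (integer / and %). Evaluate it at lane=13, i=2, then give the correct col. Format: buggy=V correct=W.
`(lane % 4) + 2*(i % 2)`[13,2]=>1
lane 13: grp=3 (13/4), tig=1 (13%4)
i=2: r=3+8=11, c=1*2+0=2
col: 1 vs 2

buggy=1 correct=2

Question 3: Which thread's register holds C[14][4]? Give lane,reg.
26,2

r=14->g=6,rb=1  c=4->t=2,b0=0
L=6*4+2=26  i=1*2+0=2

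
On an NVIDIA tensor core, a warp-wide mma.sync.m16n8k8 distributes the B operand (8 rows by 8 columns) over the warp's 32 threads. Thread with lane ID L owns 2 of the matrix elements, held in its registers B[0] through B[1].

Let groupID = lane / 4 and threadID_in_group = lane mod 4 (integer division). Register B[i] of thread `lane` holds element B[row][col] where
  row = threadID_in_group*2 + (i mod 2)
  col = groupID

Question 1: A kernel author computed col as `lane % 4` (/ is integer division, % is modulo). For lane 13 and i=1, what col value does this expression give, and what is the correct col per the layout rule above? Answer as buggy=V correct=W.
buggy=1 correct=3

`lane % 4`[13,1]->1
13: g=3,t=1
[1] (1*2+1,3) = (3,3)
col: 1 vs 3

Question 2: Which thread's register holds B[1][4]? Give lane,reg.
16,1

c: 4->gid=4  r: 1->tid=0,i&1=1
L=4*4+0=16  i=1=1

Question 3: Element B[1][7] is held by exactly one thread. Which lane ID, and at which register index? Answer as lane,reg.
c=7->g=7  r=1->t=0,b0=1
L=7*4+0=28  i=1=1

28,1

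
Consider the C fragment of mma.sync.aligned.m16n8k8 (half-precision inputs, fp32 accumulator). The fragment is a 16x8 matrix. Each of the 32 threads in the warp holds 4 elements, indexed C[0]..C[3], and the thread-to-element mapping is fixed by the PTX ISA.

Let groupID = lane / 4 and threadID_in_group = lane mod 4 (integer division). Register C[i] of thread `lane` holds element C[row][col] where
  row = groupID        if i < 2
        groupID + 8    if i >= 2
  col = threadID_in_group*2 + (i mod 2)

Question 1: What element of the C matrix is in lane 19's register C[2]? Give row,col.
L=19->gid=19>>2=4, tid=19&3=3
[2]->row 4+8=12  col 3·2+0=6

12,6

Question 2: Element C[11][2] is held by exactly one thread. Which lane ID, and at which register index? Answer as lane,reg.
r=11⇒gr=3,Rb=1  c=2⇒th=1,odd=0
L=3*4+1=13  i=1*2+0=2

13,2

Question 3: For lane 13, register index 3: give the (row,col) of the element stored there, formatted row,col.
lane 13: grp=3 (13/4), tig=1 (13%4)
i=3: r=3+8=11, c=1*2+1=3

11,3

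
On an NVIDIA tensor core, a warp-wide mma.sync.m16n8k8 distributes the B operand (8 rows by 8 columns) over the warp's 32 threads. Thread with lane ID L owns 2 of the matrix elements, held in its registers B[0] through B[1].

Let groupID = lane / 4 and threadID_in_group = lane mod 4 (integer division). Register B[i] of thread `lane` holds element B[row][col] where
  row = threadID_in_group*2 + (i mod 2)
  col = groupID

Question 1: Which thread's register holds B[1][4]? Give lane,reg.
c:4=>grp=4  r:1=>tig=0,lo=1
L=4*4+0=16  i=1=1

16,1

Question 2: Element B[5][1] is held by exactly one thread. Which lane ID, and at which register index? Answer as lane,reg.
c=1⇒gr=1  r=5⇒th=2,odd=1
L=1*4+2=6  i=1=1

6,1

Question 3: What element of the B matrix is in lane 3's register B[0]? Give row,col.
6,0

3: g=0,t=3
[0] (3*2+0,0) = (6,0)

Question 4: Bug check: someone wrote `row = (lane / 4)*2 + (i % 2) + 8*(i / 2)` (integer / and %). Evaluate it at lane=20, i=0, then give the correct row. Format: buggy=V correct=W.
`(lane / 4)*2 + (i % 2) + 8*(i / 2)`[20,0]=>10
L=20=>grp=20>>2=5, tig=20&3=0
[0]=>row 0·2+0=0  col grp=5
row: 10 vs 0

buggy=10 correct=0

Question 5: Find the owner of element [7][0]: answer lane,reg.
3,1

c:0=>grp=0  r:7=>tig=3,lo=1
L=0*4+3=3  i=1=1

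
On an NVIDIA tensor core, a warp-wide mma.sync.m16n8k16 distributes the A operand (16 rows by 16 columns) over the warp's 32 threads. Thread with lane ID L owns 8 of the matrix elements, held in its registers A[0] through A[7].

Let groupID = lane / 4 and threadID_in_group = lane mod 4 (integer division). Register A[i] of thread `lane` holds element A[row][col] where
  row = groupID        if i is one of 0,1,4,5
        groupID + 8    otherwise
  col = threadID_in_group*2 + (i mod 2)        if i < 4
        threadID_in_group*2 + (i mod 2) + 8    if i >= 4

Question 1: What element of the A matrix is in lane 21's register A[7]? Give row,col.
13,11

L=21=>grp=21>>2=5, tig=21&3=1
[7]=>row 5+8=13  col 1·2+1+8=11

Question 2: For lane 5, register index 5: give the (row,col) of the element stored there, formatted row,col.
1,11

lane 5=>5/4=1, 5 mod 4=1
i=5  r:1+0=>1  c:2·1+1+8=>11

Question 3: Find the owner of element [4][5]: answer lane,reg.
18,1

r:4=>grp=4,rB=0  c:5=>cB=0,tig=2,lo=1
L=4*4+2=18  i=0*4+0*2+1=1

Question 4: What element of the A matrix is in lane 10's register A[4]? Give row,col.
2,12

lane 10->10/4=2, 10 mod 4=2
i=4  r:2+0->2  c:2·2+0+8->12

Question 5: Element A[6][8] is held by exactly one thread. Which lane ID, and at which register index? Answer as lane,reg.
24,4

r:6=>grp=6,rB=0  c:8=>cB=1,tig=0,lo=0
L=6*4+0=24  i=1*4+0*2+0=4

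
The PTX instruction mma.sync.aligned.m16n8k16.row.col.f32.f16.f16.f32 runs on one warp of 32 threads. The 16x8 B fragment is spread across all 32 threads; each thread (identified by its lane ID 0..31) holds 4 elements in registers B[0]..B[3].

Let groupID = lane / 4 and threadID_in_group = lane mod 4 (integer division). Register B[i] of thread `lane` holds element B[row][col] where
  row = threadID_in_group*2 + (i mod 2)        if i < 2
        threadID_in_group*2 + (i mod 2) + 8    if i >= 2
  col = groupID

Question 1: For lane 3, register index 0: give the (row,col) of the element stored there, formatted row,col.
6,0

lane 3: gid=0 (3/4), tid=3 (3%4)
i=0: r=3*2+0+0=6, c=gid=0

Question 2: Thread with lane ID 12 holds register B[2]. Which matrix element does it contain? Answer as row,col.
8,3

lane 12: G=3 (12/4), T=0 (12%4)
i=2: r=0*2+0+8=8, c=G=3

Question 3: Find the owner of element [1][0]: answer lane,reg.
c: 0->gid=0  r: 1->r8=0,tid=0,i&1=1
L=0*4+0=0  i=0*2+1=1

0,1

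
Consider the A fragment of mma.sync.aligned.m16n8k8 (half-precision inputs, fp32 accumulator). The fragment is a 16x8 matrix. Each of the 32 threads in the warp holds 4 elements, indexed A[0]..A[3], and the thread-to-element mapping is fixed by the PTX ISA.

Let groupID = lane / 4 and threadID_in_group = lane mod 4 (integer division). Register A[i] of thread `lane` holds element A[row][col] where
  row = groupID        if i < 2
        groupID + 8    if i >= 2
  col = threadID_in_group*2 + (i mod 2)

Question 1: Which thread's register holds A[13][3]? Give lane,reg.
21,3

r=13→G=5,rhi=1  c=3→T=1,p=1
L=5*4+1=21  i=1*2+1=3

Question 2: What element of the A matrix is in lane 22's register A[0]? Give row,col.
L=22→G=22>>2=5, T=22&3=2
[0]→row 5+0=5  col 2·2+0=4

5,4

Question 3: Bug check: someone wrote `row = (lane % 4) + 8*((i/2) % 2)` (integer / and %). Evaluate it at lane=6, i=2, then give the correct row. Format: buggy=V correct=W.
`(lane % 4) + 8*((i/2) % 2)`[6,2]->10
lane 6->6/4=1, 6 mod 4=2
i=2  r:1+8->9  c:2·2+0->4
row: 10 vs 9

buggy=10 correct=9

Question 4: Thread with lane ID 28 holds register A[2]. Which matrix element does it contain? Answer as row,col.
28: G=7,T=0
[2] (7+8,0*2+0) = (15,0)

15,0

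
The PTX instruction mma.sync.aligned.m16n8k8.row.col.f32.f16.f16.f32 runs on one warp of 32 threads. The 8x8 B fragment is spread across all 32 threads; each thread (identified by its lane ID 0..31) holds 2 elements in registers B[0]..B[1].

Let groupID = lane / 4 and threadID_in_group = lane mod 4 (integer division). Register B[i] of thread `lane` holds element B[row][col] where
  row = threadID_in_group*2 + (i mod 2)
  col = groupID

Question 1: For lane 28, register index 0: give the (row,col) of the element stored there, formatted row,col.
28: G=7,T=0
[0] (0*2+0,7) = (0,7)

0,7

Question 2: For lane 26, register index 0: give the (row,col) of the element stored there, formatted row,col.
lane 26=>26/4=6, 26 mod 4=2
i=0  r:2·2+0=>4  c:6

4,6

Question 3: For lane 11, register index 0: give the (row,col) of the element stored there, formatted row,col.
6,2

L=11=>grp=11>>2=2, tig=11&3=3
[0]=>row 3·2+0=6  col grp=2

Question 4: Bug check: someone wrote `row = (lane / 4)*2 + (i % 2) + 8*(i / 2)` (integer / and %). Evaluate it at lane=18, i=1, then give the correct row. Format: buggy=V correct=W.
buggy=9 correct=5

`(lane / 4)*2 + (i % 2) + 8*(i / 2)`[18,1]->9
L=18->gid=18>>2=4, tid=18&3=2
[1]->row 2·2+1=5  col gid=4
row: 9 vs 5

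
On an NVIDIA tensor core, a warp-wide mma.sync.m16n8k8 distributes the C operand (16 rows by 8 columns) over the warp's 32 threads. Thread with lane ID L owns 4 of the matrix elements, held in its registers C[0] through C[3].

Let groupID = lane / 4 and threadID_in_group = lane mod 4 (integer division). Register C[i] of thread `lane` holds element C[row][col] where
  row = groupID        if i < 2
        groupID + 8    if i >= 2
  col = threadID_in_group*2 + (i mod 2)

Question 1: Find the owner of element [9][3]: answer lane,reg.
r: 9->gid=1,r8=1  c: 3->tid=1,i&1=1
L=1*4+1=5  i=1*2+1=3

5,3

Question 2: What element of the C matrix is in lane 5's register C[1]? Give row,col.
1,3

lane 5: G=1 (5/4), T=1 (5%4)
i=1: r=1+0=1, c=1*2+1=3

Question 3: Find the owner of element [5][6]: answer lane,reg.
r:5=>grp=5,rB=0  c:6=>tig=3,lo=0
L=5*4+3=23  i=0*2+0=0

23,0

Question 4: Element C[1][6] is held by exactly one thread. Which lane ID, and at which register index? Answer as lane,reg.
7,0

r:1=>grp=1,rB=0  c:6=>tig=3,lo=0
L=1*4+3=7  i=0*2+0=0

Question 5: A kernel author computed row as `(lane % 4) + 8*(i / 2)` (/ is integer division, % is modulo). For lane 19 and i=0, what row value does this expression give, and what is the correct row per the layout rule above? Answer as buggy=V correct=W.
`(lane % 4) + 8*(i / 2)`[19,0]->3
19: gid=4,tid=3
[0] (4+0,3*2+0) = (4,6)
row: 3 vs 4

buggy=3 correct=4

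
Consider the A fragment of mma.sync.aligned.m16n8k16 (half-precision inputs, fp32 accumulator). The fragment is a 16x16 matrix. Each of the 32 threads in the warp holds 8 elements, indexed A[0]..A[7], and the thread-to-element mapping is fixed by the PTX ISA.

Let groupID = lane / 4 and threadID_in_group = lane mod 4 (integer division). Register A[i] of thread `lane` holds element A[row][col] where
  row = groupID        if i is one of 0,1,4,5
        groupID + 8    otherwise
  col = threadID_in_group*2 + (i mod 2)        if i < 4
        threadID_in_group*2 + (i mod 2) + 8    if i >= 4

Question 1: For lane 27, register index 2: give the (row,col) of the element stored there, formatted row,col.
14,6

27: g=6,t=3
[2] (6+8,3*2+0+0) = (14,6)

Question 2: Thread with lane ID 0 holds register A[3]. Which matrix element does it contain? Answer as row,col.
lane 0⇒0/4=0, 0 mod 4=0
i=3  r:0+8⇒8  c:2·0+1+0⇒1

8,1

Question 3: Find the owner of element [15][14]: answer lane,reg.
r: 15->gid=7,r8=1  c: 14->c8=1,tid=3,i&1=0
L=7*4+3=31  i=1*4+1*2+0=6

31,6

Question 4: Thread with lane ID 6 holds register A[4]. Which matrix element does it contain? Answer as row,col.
1,12

L=6->gid=6>>2=1, tid=6&3=2
[4]->row 1+0=1  col 2·2+0+8=12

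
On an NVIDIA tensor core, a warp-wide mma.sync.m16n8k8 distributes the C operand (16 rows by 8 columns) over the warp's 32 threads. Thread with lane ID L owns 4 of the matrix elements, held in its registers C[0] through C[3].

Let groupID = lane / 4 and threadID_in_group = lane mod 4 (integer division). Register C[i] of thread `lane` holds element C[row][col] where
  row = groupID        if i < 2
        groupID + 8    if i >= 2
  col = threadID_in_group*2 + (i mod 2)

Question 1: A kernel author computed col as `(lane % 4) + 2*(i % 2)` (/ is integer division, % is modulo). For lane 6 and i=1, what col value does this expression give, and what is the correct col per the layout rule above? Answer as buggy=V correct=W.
`(lane % 4) + 2*(i % 2)`[6,1]⇒4
lane 6⇒6/4=1, 6 mod 4=2
i=1  r:1+0⇒1  c:2·2+1⇒5
col: 4 vs 5

buggy=4 correct=5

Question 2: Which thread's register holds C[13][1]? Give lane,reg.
20,3

r: 13->gid=5,r8=1  c: 1->tid=0,i&1=1
L=5*4+0=20  i=1*2+1=3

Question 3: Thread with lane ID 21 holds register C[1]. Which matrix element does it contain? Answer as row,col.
5,3

L=21→G=21>>2=5, T=21&3=1
[1]→row 5+0=5  col 1·2+1=3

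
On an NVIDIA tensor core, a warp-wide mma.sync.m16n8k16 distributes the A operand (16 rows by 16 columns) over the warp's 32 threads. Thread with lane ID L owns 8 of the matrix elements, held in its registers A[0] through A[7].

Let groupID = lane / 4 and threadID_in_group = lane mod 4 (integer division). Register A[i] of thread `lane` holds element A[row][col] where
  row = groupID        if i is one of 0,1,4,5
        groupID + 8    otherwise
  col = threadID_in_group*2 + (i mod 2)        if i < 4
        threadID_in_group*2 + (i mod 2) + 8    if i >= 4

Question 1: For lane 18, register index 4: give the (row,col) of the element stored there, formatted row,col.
lane 18->18/4=4, 18 mod 4=2
i=4  r:4+0->4  c:2·2+0+8->12

4,12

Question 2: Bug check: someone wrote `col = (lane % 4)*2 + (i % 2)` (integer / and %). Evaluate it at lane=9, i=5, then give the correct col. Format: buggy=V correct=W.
`(lane % 4)*2 + (i % 2)`[9,5]→3
lane 9→9/4=2, 9 mod 4=1
i=5  r:2+0→2  c:2·1+1+8→11
col: 3 vs 11

buggy=3 correct=11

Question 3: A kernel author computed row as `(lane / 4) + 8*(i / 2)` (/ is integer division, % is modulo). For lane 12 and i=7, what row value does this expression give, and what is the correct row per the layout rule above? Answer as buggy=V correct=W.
buggy=27 correct=11

`(lane / 4) + 8*(i / 2)`[12,7]⇒27
lane 12: gr=3 (12/4), th=0 (12%4)
i=7: r=3+8=11, c=0*2+1+8=9
row: 27 vs 11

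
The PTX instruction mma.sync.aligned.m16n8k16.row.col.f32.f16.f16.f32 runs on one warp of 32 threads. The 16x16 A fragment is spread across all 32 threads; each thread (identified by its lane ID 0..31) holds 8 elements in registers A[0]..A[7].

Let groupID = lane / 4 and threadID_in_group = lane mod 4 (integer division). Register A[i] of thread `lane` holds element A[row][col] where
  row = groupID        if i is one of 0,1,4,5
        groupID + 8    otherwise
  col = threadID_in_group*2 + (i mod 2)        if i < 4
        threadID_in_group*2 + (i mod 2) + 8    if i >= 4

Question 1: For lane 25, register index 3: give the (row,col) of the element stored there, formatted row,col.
lane 25: g=6 (25/4), t=1 (25%4)
i=3: r=6+8=14, c=1*2+1+0=3

14,3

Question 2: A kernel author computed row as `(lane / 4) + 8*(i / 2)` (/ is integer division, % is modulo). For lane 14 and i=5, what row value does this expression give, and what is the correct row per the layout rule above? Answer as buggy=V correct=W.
buggy=19 correct=3

`(lane / 4) + 8*(i / 2)`[14,5]⇒19
lane 14⇒14/4=3, 14 mod 4=2
i=5  r:3+0⇒3  c:2·2+1+8⇒13
row: 19 vs 3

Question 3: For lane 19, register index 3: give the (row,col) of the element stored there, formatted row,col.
12,7

L=19⇒gr=19>>2=4, th=19&3=3
[3]⇒row 4+8=12  col 3·2+1+0=7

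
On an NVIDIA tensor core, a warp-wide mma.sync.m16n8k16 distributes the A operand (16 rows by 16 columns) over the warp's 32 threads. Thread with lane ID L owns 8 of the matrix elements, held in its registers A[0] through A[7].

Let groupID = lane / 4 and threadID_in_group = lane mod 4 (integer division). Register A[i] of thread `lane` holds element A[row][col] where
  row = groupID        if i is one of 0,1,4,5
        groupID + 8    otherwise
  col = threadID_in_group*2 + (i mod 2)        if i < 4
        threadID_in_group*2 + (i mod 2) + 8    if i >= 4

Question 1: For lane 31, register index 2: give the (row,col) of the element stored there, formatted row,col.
15,6

31: G=7,T=3
[2] (7+8,3*2+0+0) = (15,6)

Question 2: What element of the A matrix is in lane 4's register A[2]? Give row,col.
9,0

4: gr=1,th=0
[2] (1+8,0*2+0+0) = (9,0)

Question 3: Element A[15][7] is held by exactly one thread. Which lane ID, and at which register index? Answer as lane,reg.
31,3

r=15→G=7,rhi=1  c=7→chi=0,T=3,p=1
L=7*4+3=31  i=0*4+1*2+1=3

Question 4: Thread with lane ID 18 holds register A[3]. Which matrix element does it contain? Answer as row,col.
L=18->gid=18>>2=4, tid=18&3=2
[3]->row 4+8=12  col 2·2+1+0=5

12,5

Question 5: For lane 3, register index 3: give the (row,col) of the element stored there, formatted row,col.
8,7

3: G=0,T=3
[3] (0+8,3*2+1+0) = (8,7)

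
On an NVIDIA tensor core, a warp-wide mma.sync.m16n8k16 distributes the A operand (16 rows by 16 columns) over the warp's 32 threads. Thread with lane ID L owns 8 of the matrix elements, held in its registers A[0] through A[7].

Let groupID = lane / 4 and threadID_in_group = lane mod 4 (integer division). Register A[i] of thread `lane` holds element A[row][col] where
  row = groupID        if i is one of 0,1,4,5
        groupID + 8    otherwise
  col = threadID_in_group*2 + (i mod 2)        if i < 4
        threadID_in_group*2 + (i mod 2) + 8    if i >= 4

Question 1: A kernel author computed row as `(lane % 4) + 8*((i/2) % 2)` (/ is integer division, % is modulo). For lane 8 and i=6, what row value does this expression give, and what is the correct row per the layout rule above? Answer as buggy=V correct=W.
`(lane % 4) + 8*((i/2) % 2)`[8,6]→8
lane 8→8/4=2, 8 mod 4=0
i=6  r:2+8→10  c:2·0+0+8→8
row: 8 vs 10

buggy=8 correct=10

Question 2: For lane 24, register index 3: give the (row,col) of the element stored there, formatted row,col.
14,1

lane 24->24/4=6, 24 mod 4=0
i=3  r:6+8->14  c:2·0+1+0->1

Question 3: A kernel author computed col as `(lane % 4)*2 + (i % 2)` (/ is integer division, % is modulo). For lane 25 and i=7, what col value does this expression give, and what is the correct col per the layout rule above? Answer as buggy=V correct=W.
buggy=3 correct=11

`(lane % 4)*2 + (i % 2)`[25,7]->3
lane 25: g=6 (25/4), t=1 (25%4)
i=7: r=6+8=14, c=1*2+1+8=11
col: 3 vs 11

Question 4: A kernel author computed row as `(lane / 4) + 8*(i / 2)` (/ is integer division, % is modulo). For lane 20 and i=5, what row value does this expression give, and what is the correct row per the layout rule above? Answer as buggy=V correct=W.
buggy=21 correct=5

`(lane / 4) + 8*(i / 2)`[20,5]=>21
lane 20=>20/4=5, 20 mod 4=0
i=5  r:5+0=>5  c:2·0+1+8=>9
row: 21 vs 5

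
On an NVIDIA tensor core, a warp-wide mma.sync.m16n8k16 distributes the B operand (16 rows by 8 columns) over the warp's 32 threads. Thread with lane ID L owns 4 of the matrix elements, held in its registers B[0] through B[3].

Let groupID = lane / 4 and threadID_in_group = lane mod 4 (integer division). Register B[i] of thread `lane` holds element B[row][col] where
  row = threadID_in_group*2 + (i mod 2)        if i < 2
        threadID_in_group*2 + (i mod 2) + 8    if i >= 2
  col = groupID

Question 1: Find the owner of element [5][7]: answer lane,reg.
30,1

c=7⇒gr=7  r=5⇒Rb=0,th=2,odd=1
L=7*4+2=30  i=0*2+1=1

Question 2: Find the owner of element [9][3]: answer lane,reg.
c=3->g=3  r=9->rb=1,t=0,b0=1
L=3*4+0=12  i=1*2+1=3

12,3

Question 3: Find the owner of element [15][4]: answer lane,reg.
19,3

c: 4->gid=4  r: 15->r8=1,tid=3,i&1=1
L=4*4+3=19  i=1*2+1=3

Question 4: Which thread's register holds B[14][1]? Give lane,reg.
c=1→G=1  r=14→rhi=1,T=3,p=0
L=1*4+3=7  i=1*2+0=2

7,2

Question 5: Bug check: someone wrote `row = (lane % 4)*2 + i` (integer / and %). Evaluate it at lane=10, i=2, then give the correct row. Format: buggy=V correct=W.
buggy=6 correct=12

`(lane % 4)*2 + i`[10,2]⇒6
10: gr=2,th=2
[2] (2*2+0+8,2) = (12,2)
row: 6 vs 12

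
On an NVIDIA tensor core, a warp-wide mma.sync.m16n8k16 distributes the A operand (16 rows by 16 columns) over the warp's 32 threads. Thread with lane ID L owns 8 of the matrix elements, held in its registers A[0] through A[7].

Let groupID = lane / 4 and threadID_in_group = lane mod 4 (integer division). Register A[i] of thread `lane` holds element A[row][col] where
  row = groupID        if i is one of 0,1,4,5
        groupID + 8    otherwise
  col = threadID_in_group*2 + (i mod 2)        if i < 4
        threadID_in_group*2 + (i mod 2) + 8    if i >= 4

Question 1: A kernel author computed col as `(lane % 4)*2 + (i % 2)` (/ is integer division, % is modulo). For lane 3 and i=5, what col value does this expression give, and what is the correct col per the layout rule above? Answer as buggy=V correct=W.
buggy=7 correct=15

`(lane % 4)*2 + (i % 2)`[3,5]=>7
3: grp=0,tig=3
[5] (0+0,3*2+1+8) = (0,15)
col: 7 vs 15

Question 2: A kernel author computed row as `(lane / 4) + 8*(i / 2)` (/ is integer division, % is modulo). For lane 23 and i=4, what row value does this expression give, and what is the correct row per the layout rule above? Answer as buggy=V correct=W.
buggy=21 correct=5

`(lane / 4) + 8*(i / 2)`[23,4]=>21
lane 23: grp=5 (23/4), tig=3 (23%4)
i=4: r=5+0=5, c=3*2+0+8=14
row: 21 vs 5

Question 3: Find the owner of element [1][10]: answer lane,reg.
r:1=>grp=1,rB=0  c:10=>cB=1,tig=1,lo=0
L=1*4+1=5  i=1*4+0*2+0=4

5,4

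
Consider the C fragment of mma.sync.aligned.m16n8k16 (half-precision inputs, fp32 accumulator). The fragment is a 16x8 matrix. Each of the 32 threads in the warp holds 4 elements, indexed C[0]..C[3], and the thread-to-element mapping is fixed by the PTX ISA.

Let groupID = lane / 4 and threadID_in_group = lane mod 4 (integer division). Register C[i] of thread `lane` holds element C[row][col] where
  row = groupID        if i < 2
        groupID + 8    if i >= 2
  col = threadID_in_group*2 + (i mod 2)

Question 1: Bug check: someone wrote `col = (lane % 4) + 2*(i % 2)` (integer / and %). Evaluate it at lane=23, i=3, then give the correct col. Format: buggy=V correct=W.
buggy=5 correct=7

`(lane % 4) + 2*(i % 2)`[23,3]=>5
lane 23: grp=5 (23/4), tig=3 (23%4)
i=3: r=5+8=13, c=3*2+1=7
col: 5 vs 7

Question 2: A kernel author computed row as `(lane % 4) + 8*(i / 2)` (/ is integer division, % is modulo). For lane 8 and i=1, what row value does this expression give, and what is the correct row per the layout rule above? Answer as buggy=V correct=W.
buggy=0 correct=2

`(lane % 4) + 8*(i / 2)`[8,1]->0
L=8->g=8>>2=2, t=8&3=0
[1]->row 2+0=2  col 0·2+1=1
row: 0 vs 2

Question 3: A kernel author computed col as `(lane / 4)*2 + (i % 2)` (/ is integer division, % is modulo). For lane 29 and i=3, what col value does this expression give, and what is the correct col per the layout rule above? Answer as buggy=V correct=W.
`(lane / 4)*2 + (i % 2)`[29,3]⇒15
lane 29: gr=7 (29/4), th=1 (29%4)
i=3: r=7+8=15, c=1*2+1=3
col: 15 vs 3

buggy=15 correct=3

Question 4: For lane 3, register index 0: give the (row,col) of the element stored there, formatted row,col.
0,6

lane 3: gid=0 (3/4), tid=3 (3%4)
i=0: r=0+0=0, c=3*2+0=6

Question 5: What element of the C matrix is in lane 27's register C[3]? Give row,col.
L=27→G=27>>2=6, T=27&3=3
[3]→row 6+8=14  col 3·2+1=7

14,7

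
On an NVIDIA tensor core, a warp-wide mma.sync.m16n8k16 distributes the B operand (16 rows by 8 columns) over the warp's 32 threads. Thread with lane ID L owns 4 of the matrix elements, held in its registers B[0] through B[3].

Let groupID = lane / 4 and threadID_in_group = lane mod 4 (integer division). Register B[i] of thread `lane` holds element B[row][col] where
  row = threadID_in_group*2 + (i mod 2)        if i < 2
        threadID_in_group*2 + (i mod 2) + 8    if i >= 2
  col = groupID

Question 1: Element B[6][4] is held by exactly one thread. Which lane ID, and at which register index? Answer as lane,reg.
c: 4->gid=4  r: 6->r8=0,tid=3,i&1=0
L=4*4+3=19  i=0*2+0=0

19,0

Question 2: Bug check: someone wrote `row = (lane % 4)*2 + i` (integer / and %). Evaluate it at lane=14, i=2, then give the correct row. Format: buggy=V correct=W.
buggy=6 correct=12

`(lane % 4)*2 + i`[14,2]->6
14: gid=3,tid=2
[2] (2*2+0+8,3) = (12,3)
row: 6 vs 12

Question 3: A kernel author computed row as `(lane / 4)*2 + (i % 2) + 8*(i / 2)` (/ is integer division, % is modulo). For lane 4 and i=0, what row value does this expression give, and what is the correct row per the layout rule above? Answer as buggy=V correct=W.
`(lane / 4)*2 + (i % 2) + 8*(i / 2)`[4,0]→2
4: G=1,T=0
[0] (0*2+0+0,1) = (0,1)
row: 2 vs 0

buggy=2 correct=0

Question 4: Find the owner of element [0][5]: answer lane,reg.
c: 5->gid=5  r: 0->r8=0,tid=0,i&1=0
L=5*4+0=20  i=0*2+0=0

20,0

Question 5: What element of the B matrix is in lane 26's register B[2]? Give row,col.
12,6

L=26⇒gr=26>>2=6, th=26&3=2
[2]⇒row 2·2+0+8=12  col gr=6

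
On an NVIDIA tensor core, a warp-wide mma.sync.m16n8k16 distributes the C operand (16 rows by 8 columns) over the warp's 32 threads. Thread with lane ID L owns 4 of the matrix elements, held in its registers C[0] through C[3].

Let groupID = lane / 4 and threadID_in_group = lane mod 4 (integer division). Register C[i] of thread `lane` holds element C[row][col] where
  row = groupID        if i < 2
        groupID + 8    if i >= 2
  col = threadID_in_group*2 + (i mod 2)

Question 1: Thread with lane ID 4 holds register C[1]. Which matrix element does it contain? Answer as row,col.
1,1

lane 4: G=1 (4/4), T=0 (4%4)
i=1: r=1+0=1, c=0*2+1=1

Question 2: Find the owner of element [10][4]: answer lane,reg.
10,2

r=10→G=2,rhi=1  c=4→T=2,p=0
L=2*4+2=10  i=1*2+0=2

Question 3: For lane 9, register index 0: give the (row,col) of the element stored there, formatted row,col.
2,2

lane 9->9/4=2, 9 mod 4=1
i=0  r:2+0->2  c:2·1+0->2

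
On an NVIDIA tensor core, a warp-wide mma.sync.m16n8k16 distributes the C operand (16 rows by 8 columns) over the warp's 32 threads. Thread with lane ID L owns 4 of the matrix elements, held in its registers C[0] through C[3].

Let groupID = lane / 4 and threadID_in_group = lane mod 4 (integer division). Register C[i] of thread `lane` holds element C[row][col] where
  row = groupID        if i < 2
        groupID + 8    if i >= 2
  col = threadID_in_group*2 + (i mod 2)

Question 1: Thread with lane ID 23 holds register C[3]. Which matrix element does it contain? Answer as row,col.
13,7

lane 23→23/4=5, 23 mod 4=3
i=3  r:5+8→13  c:2·3+1→7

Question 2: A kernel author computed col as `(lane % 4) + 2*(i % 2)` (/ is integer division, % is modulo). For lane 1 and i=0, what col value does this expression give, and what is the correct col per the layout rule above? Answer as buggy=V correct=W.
buggy=1 correct=2

`(lane % 4) + 2*(i % 2)`[1,0]->1
lane 1->1/4=0, 1 mod 4=1
i=0  r:0+0->0  c:2·1+0->2
col: 1 vs 2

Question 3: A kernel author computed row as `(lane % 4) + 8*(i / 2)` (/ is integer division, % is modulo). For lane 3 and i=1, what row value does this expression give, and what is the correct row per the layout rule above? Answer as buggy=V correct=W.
buggy=3 correct=0

`(lane % 4) + 8*(i / 2)`[3,1]->3
lane 3: g=0 (3/4), t=3 (3%4)
i=1: r=0+0=0, c=3*2+1=7
row: 3 vs 0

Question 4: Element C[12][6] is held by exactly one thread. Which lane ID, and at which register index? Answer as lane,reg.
19,2

r: 12->gid=4,r8=1  c: 6->tid=3,i&1=0
L=4*4+3=19  i=1*2+0=2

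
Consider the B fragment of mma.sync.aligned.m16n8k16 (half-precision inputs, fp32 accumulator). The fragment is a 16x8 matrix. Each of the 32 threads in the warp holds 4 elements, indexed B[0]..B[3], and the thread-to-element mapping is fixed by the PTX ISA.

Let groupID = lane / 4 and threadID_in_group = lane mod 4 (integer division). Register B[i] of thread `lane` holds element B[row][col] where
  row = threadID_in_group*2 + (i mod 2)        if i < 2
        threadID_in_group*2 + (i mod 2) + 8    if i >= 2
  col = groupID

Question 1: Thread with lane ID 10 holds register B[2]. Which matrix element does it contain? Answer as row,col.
10: gr=2,th=2
[2] (2*2+0+8,2) = (12,2)

12,2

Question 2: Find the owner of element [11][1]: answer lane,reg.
5,3

c: 1->gid=1  r: 11->r8=1,tid=1,i&1=1
L=1*4+1=5  i=1*2+1=3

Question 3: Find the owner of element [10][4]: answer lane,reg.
c: 4->gid=4  r: 10->r8=1,tid=1,i&1=0
L=4*4+1=17  i=1*2+0=2

17,2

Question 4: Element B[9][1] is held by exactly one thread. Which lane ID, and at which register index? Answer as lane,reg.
4,3

c=1⇒gr=1  r=9⇒Rb=1,th=0,odd=1
L=1*4+0=4  i=1*2+1=3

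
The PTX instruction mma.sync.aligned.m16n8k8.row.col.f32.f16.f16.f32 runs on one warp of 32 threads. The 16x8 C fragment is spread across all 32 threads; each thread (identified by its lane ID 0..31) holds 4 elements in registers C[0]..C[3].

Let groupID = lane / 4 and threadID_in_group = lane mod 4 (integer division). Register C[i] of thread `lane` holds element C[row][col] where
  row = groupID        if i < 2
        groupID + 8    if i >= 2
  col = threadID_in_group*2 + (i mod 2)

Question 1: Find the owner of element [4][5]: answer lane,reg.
18,1

r=4->g=4,rb=0  c=5->t=2,b0=1
L=4*4+2=18  i=0*2+1=1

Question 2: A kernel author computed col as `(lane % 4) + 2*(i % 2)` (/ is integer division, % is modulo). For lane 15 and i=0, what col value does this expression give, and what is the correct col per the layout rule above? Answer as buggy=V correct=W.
`(lane % 4) + 2*(i % 2)`[15,0]->3
lane 15->15/4=3, 15 mod 4=3
i=0  r:3+0->3  c:2·3+0->6
col: 3 vs 6

buggy=3 correct=6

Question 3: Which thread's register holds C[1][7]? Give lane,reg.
r=1⇒gr=1,Rb=0  c=7⇒th=3,odd=1
L=1*4+3=7  i=0*2+1=1

7,1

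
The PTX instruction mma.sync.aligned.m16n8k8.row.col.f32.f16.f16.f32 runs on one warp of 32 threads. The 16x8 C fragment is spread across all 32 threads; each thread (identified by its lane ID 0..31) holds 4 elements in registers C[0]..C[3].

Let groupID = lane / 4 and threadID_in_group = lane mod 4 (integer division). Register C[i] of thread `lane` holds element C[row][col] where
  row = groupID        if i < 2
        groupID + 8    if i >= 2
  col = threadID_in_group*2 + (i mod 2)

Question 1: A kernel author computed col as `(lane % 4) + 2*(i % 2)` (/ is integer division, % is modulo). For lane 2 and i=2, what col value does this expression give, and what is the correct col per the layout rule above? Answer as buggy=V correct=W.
buggy=2 correct=4

`(lane % 4) + 2*(i % 2)`[2,2]→2
lane 2: G=0 (2/4), T=2 (2%4)
i=2: r=0+8=8, c=2*2+0=4
col: 2 vs 4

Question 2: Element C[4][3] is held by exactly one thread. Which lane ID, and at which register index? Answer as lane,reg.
r=4->g=4,rb=0  c=3->t=1,b0=1
L=4*4+1=17  i=0*2+1=1

17,1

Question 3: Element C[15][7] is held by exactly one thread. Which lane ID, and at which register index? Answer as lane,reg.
31,3

r=15->g=7,rb=1  c=7->t=3,b0=1
L=7*4+3=31  i=1*2+1=3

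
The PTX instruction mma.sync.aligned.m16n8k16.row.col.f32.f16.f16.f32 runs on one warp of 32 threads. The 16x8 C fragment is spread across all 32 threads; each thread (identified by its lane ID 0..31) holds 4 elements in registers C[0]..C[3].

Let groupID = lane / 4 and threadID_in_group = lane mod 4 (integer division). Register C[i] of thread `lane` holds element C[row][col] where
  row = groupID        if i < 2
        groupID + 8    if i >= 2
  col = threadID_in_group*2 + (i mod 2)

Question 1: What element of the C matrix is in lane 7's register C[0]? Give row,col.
1,6

L=7→G=7>>2=1, T=7&3=3
[0]→row 1+0=1  col 3·2+0=6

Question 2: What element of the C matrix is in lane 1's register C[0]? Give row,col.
0,2

L=1→G=1>>2=0, T=1&3=1
[0]→row 0+0=0  col 1·2+0=2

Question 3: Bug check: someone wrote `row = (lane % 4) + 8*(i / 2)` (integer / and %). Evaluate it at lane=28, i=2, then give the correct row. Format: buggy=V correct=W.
buggy=8 correct=15

`(lane % 4) + 8*(i / 2)`[28,2]->8
L=28->gid=28>>2=7, tid=28&3=0
[2]->row 7+8=15  col 0·2+0=0
row: 8 vs 15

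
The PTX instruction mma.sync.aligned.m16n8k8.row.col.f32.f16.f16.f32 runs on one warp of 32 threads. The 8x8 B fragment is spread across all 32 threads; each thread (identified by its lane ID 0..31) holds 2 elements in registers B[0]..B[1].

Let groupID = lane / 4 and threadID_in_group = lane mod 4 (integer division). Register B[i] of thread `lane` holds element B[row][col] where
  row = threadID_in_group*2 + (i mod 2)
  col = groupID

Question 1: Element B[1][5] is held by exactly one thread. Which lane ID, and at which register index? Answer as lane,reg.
c=5→G=5  r=1→T=0,p=1
L=5*4+0=20  i=1=1

20,1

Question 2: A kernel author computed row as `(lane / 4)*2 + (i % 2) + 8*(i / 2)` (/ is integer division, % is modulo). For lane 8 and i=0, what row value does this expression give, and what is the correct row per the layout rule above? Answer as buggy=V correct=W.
buggy=4 correct=0

`(lane / 4)*2 + (i % 2) + 8*(i / 2)`[8,0]->4
L=8->g=8>>2=2, t=8&3=0
[0]->row 0·2+0=0  col g=2
row: 4 vs 0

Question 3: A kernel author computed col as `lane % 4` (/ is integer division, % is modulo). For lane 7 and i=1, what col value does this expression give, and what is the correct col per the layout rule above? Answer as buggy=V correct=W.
buggy=3 correct=1

`lane % 4`[7,1]->3
lane 7: g=1 (7/4), t=3 (7%4)
i=1: r=3*2+1=7, c=g=1
col: 3 vs 1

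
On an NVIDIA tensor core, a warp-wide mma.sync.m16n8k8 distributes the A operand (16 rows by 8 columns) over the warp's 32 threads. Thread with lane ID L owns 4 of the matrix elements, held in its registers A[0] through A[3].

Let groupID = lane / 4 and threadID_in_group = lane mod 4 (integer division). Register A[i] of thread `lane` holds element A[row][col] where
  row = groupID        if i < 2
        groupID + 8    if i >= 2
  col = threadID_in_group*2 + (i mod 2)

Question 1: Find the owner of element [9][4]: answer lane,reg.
r:9=>grp=1,rB=1  c:4=>tig=2,lo=0
L=1*4+2=6  i=1*2+0=2

6,2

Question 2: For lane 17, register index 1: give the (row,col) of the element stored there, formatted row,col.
17: gid=4,tid=1
[1] (4+0,1*2+1) = (4,3)

4,3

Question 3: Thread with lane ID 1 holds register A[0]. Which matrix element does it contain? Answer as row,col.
0,2

1: gr=0,th=1
[0] (0+0,1*2+0) = (0,2)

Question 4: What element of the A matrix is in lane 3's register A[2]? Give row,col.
3: g=0,t=3
[2] (0+8,3*2+0) = (8,6)

8,6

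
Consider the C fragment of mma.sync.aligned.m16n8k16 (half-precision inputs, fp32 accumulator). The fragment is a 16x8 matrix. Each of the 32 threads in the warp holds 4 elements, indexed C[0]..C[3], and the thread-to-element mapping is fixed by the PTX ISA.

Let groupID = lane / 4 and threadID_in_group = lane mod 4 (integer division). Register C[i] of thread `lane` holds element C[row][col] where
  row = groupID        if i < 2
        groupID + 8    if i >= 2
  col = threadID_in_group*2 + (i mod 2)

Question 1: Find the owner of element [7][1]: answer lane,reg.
28,1

r=7→G=7,rhi=0  c=1→T=0,p=1
L=7*4+0=28  i=0*2+1=1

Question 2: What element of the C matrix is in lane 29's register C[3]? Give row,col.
15,3

lane 29->29/4=7, 29 mod 4=1
i=3  r:7+8->15  c:2·1+1->3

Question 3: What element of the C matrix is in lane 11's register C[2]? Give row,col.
lane 11=>11/4=2, 11 mod 4=3
i=2  r:2+8=>10  c:2·3+0=>6

10,6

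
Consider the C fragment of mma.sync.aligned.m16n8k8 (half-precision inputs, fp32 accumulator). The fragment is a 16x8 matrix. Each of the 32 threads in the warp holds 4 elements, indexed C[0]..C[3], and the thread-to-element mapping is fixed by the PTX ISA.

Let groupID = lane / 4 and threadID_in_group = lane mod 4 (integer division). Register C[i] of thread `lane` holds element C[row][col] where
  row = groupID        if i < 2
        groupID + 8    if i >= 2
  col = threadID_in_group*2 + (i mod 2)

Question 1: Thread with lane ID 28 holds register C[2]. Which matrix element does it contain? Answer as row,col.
15,0

lane 28: g=7 (28/4), t=0 (28%4)
i=2: r=7+8=15, c=0*2+0=0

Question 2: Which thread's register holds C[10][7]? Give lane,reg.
r:10=>grp=2,rB=1  c:7=>tig=3,lo=1
L=2*4+3=11  i=1*2+1=3

11,3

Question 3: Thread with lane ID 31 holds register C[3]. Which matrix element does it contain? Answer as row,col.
15,7

lane 31: gid=7 (31/4), tid=3 (31%4)
i=3: r=7+8=15, c=3*2+1=7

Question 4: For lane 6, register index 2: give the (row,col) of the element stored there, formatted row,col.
lane 6=>6/4=1, 6 mod 4=2
i=2  r:1+8=>9  c:2·2+0=>4

9,4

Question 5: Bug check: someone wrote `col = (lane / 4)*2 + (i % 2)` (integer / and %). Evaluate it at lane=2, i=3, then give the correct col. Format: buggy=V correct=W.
`(lane / 4)*2 + (i % 2)`[2,3]→1
L=2→G=2>>2=0, T=2&3=2
[3]→row 0+8=8  col 2·2+1=5
col: 1 vs 5

buggy=1 correct=5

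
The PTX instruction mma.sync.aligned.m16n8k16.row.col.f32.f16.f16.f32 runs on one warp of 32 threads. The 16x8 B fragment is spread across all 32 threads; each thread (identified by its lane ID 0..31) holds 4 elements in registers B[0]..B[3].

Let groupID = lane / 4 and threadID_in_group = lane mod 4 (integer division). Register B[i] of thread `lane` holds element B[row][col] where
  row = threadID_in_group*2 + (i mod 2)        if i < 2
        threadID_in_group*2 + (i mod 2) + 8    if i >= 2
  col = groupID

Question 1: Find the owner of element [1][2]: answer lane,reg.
c=2->g=2  r=1->rb=0,t=0,b0=1
L=2*4+0=8  i=0*2+1=1

8,1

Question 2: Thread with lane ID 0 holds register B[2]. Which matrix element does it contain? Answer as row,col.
8,0

0: gr=0,th=0
[2] (0*2+0+8,0) = (8,0)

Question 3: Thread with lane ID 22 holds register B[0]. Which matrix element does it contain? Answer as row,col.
4,5

L=22->g=22>>2=5, t=22&3=2
[0]->row 2·2+0+0=4  col g=5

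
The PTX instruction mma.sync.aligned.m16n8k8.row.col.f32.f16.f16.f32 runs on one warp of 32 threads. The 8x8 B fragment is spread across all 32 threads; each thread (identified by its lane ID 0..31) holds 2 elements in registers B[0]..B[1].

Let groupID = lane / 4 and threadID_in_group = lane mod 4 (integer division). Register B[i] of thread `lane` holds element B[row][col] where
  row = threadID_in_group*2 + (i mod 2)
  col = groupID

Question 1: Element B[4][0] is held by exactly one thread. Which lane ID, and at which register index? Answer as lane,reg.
2,0

c: 0->gid=0  r: 4->tid=2,i&1=0
L=0*4+2=2  i=0=0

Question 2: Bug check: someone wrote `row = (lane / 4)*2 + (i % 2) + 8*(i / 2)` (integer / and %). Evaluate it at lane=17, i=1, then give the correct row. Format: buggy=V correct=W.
`(lane / 4)*2 + (i % 2) + 8*(i / 2)`[17,1]⇒9
L=17⇒gr=17>>2=4, th=17&3=1
[1]⇒row 1·2+1=3  col gr=4
row: 9 vs 3

buggy=9 correct=3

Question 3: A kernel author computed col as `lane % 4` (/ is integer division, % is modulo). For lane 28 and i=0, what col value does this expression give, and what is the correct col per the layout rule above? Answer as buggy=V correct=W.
buggy=0 correct=7

`lane % 4`[28,0]->0
28: gid=7,tid=0
[0] (0*2+0,7) = (0,7)
col: 0 vs 7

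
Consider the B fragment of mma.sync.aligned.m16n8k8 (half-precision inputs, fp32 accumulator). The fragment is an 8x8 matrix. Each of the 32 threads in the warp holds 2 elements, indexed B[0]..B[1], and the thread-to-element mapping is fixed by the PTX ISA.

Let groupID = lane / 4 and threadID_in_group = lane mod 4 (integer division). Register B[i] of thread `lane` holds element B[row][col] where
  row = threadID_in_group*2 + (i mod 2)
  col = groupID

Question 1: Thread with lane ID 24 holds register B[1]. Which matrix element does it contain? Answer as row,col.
1,6

L=24=>grp=24>>2=6, tig=24&3=0
[1]=>row 0·2+1=1  col grp=6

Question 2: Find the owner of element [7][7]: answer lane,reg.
31,1

c=7→G=7  r=7→T=3,p=1
L=7*4+3=31  i=1=1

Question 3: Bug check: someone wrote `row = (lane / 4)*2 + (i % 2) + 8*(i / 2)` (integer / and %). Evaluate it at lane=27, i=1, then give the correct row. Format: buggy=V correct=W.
`(lane / 4)*2 + (i % 2) + 8*(i / 2)`[27,1]->13
lane 27->27/4=6, 27 mod 4=3
i=1  r:2·3+1->7  c:6
row: 13 vs 7

buggy=13 correct=7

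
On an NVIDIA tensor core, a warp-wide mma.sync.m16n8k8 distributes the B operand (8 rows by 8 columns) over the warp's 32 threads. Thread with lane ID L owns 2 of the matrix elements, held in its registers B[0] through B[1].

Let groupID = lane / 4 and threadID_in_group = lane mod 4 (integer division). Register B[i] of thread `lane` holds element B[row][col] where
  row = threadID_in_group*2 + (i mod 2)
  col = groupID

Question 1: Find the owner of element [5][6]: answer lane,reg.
26,1

c:6=>grp=6  r:5=>tig=2,lo=1
L=6*4+2=26  i=1=1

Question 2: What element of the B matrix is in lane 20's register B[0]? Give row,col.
lane 20: g=5 (20/4), t=0 (20%4)
i=0: r=0*2+0=0, c=g=5

0,5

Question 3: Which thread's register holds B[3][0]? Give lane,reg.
1,1

c:0=>grp=0  r:3=>tig=1,lo=1
L=0*4+1=1  i=1=1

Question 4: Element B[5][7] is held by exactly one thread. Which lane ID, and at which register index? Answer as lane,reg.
30,1

c=7->g=7  r=5->t=2,b0=1
L=7*4+2=30  i=1=1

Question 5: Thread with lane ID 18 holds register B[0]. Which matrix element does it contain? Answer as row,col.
18: grp=4,tig=2
[0] (2*2+0,4) = (4,4)

4,4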